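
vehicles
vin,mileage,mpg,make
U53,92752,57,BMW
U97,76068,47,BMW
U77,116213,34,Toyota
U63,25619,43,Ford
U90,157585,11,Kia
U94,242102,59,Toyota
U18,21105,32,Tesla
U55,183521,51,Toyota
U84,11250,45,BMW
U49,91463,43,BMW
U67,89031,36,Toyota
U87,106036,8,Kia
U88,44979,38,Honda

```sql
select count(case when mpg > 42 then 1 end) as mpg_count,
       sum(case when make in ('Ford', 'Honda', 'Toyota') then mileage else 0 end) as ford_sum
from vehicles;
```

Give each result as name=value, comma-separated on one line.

[mpg_count: mpg > 42]
vin=U53: ✓ → 1
vin=U97: ✓ → 1
vin=U77: ✗
vin=U63: ✓ → 1
vin=U90: ✗
vin=U94: ✓ → 1
vin=U18: ✗
vin=U55: ✓ → 1
vin=U84: ✓ → 1
vin=U49: ✓ → 1
vin=U67: ✗
vin=U87: ✗
vin=U88: ✗
mpg_count = COUNT(1, 1, 1, 1, 1, 1, 1) = 7
—
[ford_sum: make in ('Ford', 'Honda', 'Toyota')]
vin=U53: ✗
vin=U97: ✗
vin=U77: ✓ → 116213
vin=U63: ✓ → 25619
vin=U90: ✗
vin=U94: ✓ → 242102
vin=U18: ✗
vin=U55: ✓ → 183521
vin=U84: ✗
vin=U49: ✗
vin=U67: ✓ → 89031
vin=U87: ✗
vin=U88: ✓ → 44979
ford_sum = 116213 + 25619 + 242102 + 183521 + 89031 + 44979 = 701465

mpg_count=7, ford_sum=701465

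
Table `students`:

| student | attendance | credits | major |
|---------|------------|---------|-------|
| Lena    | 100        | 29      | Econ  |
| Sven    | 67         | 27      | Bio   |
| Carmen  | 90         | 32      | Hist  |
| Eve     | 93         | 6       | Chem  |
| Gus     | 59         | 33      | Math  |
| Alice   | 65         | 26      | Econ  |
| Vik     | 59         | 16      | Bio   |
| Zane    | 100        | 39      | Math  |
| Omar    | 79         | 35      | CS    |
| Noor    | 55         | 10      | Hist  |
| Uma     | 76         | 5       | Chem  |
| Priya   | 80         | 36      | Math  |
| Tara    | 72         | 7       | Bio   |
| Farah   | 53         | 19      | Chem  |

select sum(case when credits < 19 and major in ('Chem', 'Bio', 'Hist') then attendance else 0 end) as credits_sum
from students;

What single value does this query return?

student=Lena: ✗
student=Sven: ✗
student=Carmen: ✗
student=Eve: ✓ → 93
student=Gus: ✗
student=Alice: ✗
student=Vik: ✓ → 59
student=Zane: ✗
student=Omar: ✗
student=Noor: ✓ → 55
student=Uma: ✓ → 76
student=Priya: ✗
student=Tara: ✓ → 72
student=Farah: ✗
credits_sum = 93 + 59 + 55 + 76 + 72 = 355

355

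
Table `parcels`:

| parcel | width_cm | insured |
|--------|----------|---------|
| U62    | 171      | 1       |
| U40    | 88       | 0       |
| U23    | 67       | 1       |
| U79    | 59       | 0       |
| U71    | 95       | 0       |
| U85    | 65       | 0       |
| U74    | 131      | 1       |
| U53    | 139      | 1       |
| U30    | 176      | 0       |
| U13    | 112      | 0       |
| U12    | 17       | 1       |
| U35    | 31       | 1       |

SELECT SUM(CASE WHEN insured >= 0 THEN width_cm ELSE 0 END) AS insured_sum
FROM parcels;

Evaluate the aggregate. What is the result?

parcel=U62: ✓ → 171
parcel=U40: ✓ → 88
parcel=U23: ✓ → 67
parcel=U79: ✓ → 59
parcel=U71: ✓ → 95
parcel=U85: ✓ → 65
parcel=U74: ✓ → 131
parcel=U53: ✓ → 139
parcel=U30: ✓ → 176
parcel=U13: ✓ → 112
parcel=U12: ✓ → 17
parcel=U35: ✓ → 31
insured_sum = 171 + 88 + 67 + 59 + 95 + 65 + 131 + 139 + 176 + 112 + 17 + 31 = 1151

1151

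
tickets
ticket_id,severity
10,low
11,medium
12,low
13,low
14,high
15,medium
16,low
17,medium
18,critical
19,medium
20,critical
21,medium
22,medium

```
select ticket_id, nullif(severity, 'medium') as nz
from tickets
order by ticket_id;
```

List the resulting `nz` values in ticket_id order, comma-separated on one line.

low, NULL, low, low, high, NULL, low, NULL, critical, NULL, critical, NULL, NULL

ticket_id=10: severity=low vs medium: differ → low
ticket_id=11: severity=medium vs medium: equal → NULL
ticket_id=12: severity=low vs medium: differ → low
ticket_id=13: severity=low vs medium: differ → low
ticket_id=14: severity=high vs medium: differ → high
ticket_id=15: severity=medium vs medium: equal → NULL
ticket_id=16: severity=low vs medium: differ → low
ticket_id=17: severity=medium vs medium: equal → NULL
ticket_id=18: severity=critical vs medium: differ → critical
ticket_id=19: severity=medium vs medium: equal → NULL
ticket_id=20: severity=critical vs medium: differ → critical
ticket_id=21: severity=medium vs medium: equal → NULL
ticket_id=22: severity=medium vs medium: equal → NULL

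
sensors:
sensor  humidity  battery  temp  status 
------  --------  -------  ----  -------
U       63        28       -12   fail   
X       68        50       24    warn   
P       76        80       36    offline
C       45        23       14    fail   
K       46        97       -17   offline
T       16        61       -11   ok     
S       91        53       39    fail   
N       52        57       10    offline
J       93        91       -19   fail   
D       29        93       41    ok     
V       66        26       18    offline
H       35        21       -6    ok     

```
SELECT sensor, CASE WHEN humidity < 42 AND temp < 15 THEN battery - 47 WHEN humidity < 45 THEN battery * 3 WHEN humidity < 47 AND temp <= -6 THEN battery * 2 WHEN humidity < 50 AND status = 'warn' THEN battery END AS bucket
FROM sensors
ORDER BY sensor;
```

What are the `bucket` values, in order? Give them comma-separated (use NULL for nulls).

sensor=C: (no match → NULL) → NULL
sensor=D: humidity < 45 → 279
sensor=H: humidity < 42 AND temp < 15 → -26
sensor=J: (no match → NULL) → NULL
sensor=K: humidity < 47 AND temp <= -6 → 194
sensor=N: (no match → NULL) → NULL
sensor=P: (no match → NULL) → NULL
sensor=S: (no match → NULL) → NULL
sensor=T: humidity < 42 AND temp < 15 → 14
sensor=U: (no match → NULL) → NULL
sensor=V: (no match → NULL) → NULL
sensor=X: (no match → NULL) → NULL

NULL, 279, -26, NULL, 194, NULL, NULL, NULL, 14, NULL, NULL, NULL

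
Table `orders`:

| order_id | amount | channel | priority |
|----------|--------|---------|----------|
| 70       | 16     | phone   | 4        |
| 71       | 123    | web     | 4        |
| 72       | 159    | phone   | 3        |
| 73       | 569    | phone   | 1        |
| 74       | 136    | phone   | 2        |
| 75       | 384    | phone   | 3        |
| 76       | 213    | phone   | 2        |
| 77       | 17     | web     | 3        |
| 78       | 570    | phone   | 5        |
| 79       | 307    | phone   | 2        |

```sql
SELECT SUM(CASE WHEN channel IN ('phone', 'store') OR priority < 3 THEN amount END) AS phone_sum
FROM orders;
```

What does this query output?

2354

order_id=70: ✓ → 16
order_id=71: ✗
order_id=72: ✓ → 159
order_id=73: ✓ → 569
order_id=74: ✓ → 136
order_id=75: ✓ → 384
order_id=76: ✓ → 213
order_id=77: ✗
order_id=78: ✓ → 570
order_id=79: ✓ → 307
phone_sum = 16 + 159 + 569 + 136 + 384 + 213 + 570 + 307 = 2354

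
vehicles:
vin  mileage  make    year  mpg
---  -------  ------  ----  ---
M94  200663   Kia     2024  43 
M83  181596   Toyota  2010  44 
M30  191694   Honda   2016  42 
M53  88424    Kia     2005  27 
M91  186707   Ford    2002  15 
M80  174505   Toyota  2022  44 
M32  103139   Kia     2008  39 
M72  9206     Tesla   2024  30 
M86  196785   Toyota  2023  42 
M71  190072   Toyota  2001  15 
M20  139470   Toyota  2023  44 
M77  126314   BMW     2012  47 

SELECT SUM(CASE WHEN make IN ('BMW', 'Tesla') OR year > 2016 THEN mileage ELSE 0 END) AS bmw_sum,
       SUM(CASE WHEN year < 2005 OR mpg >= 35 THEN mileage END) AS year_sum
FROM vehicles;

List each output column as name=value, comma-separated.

[bmw_sum: make IN ('BMW', 'Tesla') OR year > 2016]
vin=M94: ✓ → 200663
vin=M83: ✗
vin=M30: ✗
vin=M53: ✗
vin=M91: ✗
vin=M80: ✓ → 174505
vin=M32: ✗
vin=M72: ✓ → 9206
vin=M86: ✓ → 196785
vin=M71: ✗
vin=M20: ✓ → 139470
vin=M77: ✓ → 126314
bmw_sum = 200663 + 174505 + 9206 + 196785 + 139470 + 126314 = 846943
—
[year_sum: year < 2005 OR mpg >= 35]
vin=M94: ✓ → 200663
vin=M83: ✓ → 181596
vin=M30: ✓ → 191694
vin=M53: ✗
vin=M91: ✓ → 186707
vin=M80: ✓ → 174505
vin=M32: ✓ → 103139
vin=M72: ✗
vin=M86: ✓ → 196785
vin=M71: ✓ → 190072
vin=M20: ✓ → 139470
vin=M77: ✓ → 126314
year_sum = 200663 + 181596 + 191694 + 186707 + 174505 + 103139 + 196785 + 190072 + 139470 + 126314 = 1690945

bmw_sum=846943, year_sum=1690945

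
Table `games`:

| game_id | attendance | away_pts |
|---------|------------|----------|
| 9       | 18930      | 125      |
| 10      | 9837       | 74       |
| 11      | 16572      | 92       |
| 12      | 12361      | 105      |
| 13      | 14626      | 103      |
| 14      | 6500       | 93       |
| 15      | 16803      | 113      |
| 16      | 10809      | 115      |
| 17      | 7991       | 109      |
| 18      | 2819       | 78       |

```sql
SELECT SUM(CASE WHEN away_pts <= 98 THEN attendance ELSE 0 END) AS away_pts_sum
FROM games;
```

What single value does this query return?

game_id=9: ✗
game_id=10: ✓ → 9837
game_id=11: ✓ → 16572
game_id=12: ✗
game_id=13: ✗
game_id=14: ✓ → 6500
game_id=15: ✗
game_id=16: ✗
game_id=17: ✗
game_id=18: ✓ → 2819
away_pts_sum = 9837 + 16572 + 6500 + 2819 = 35728

35728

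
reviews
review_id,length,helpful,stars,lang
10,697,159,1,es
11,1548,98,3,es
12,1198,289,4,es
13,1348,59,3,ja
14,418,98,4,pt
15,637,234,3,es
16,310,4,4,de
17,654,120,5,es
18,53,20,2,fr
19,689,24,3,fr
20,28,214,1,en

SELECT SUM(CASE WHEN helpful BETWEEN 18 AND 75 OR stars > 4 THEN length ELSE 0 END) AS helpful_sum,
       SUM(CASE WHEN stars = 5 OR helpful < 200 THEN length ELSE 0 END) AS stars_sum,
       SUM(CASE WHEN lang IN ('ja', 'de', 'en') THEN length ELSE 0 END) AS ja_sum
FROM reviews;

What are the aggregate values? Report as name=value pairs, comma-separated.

helpful_sum=2744, stars_sum=5717, ja_sum=1686

[helpful_sum: helpful BETWEEN 18 AND 75 OR stars > 4]
review_id=10: ✗
review_id=11: ✗
review_id=12: ✗
review_id=13: ✓ → 1348
review_id=14: ✗
review_id=15: ✗
review_id=16: ✗
review_id=17: ✓ → 654
review_id=18: ✓ → 53
review_id=19: ✓ → 689
review_id=20: ✗
helpful_sum = 1348 + 654 + 53 + 689 = 2744
—
[stars_sum: stars = 5 OR helpful < 200]
review_id=10: ✓ → 697
review_id=11: ✓ → 1548
review_id=12: ✗
review_id=13: ✓ → 1348
review_id=14: ✓ → 418
review_id=15: ✗
review_id=16: ✓ → 310
review_id=17: ✓ → 654
review_id=18: ✓ → 53
review_id=19: ✓ → 689
review_id=20: ✗
stars_sum = 697 + 1548 + 1348 + 418 + 310 + 654 + 53 + 689 = 5717
—
[ja_sum: lang IN ('ja', 'de', 'en')]
review_id=10: ✗
review_id=11: ✗
review_id=12: ✗
review_id=13: ✓ → 1348
review_id=14: ✗
review_id=15: ✗
review_id=16: ✓ → 310
review_id=17: ✗
review_id=18: ✗
review_id=19: ✗
review_id=20: ✓ → 28
ja_sum = 1348 + 310 + 28 = 1686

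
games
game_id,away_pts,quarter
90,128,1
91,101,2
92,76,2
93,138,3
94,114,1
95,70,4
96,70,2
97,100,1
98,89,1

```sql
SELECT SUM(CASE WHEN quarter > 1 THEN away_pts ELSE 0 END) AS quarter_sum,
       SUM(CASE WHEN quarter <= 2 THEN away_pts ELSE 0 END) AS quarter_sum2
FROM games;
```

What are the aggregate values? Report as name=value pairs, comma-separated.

[quarter_sum: quarter > 1]
game_id=90: ✗
game_id=91: ✓ → 101
game_id=92: ✓ → 76
game_id=93: ✓ → 138
game_id=94: ✗
game_id=95: ✓ → 70
game_id=96: ✓ → 70
game_id=97: ✗
game_id=98: ✗
quarter_sum = 101 + 76 + 138 + 70 + 70 = 455
—
[quarter_sum2: quarter <= 2]
game_id=90: ✓ → 128
game_id=91: ✓ → 101
game_id=92: ✓ → 76
game_id=93: ✗
game_id=94: ✓ → 114
game_id=95: ✗
game_id=96: ✓ → 70
game_id=97: ✓ → 100
game_id=98: ✓ → 89
quarter_sum2 = 128 + 101 + 76 + 114 + 70 + 100 + 89 = 678

quarter_sum=455, quarter_sum2=678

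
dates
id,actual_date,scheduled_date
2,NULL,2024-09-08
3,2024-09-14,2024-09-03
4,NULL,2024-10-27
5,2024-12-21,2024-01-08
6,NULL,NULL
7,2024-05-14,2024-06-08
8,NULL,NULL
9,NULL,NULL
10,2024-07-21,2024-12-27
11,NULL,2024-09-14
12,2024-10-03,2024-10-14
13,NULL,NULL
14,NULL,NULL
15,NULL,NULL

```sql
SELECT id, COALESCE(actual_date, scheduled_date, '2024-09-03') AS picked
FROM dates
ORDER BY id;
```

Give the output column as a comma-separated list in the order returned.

2024-09-08, 2024-09-14, 2024-10-27, 2024-12-21, 2024-09-03, 2024-05-14, 2024-09-03, 2024-09-03, 2024-07-21, 2024-09-14, 2024-10-03, 2024-09-03, 2024-09-03, 2024-09-03

id=2: actual_date=NULL, scheduled_date=2024-09-08 → 2024-09-08
id=3: actual_date=2024-09-14 → 2024-09-14
id=4: actual_date=NULL, scheduled_date=2024-10-27 → 2024-10-27
id=5: actual_date=2024-12-21 → 2024-12-21
id=6: actual_date=NULL, scheduled_date=NULL, → literal 2024-09-03 → 2024-09-03
id=7: actual_date=2024-05-14 → 2024-05-14
id=8: actual_date=NULL, scheduled_date=NULL, → literal 2024-09-03 → 2024-09-03
id=9: actual_date=NULL, scheduled_date=NULL, → literal 2024-09-03 → 2024-09-03
id=10: actual_date=2024-07-21 → 2024-07-21
id=11: actual_date=NULL, scheduled_date=2024-09-14 → 2024-09-14
id=12: actual_date=2024-10-03 → 2024-10-03
id=13: actual_date=NULL, scheduled_date=NULL, → literal 2024-09-03 → 2024-09-03
id=14: actual_date=NULL, scheduled_date=NULL, → literal 2024-09-03 → 2024-09-03
id=15: actual_date=NULL, scheduled_date=NULL, → literal 2024-09-03 → 2024-09-03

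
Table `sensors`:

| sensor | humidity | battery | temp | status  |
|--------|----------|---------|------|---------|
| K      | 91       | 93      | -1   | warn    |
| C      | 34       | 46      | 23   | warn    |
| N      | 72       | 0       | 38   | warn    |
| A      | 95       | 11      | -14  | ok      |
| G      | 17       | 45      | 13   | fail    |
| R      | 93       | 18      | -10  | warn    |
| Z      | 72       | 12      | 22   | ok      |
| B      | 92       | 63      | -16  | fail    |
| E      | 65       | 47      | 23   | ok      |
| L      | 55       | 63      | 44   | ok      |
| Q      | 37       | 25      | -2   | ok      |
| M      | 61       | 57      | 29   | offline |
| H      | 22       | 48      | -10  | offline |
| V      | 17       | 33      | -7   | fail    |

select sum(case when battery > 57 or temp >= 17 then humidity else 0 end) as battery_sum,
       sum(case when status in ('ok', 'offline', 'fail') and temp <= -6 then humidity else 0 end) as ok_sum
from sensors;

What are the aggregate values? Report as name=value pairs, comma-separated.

battery_sum=542, ok_sum=226

[battery_sum: battery > 57 or temp >= 17]
sensor=K: ✓ → 91
sensor=C: ✓ → 34
sensor=N: ✓ → 72
sensor=A: ✗
sensor=G: ✗
sensor=R: ✗
sensor=Z: ✓ → 72
sensor=B: ✓ → 92
sensor=E: ✓ → 65
sensor=L: ✓ → 55
sensor=Q: ✗
sensor=M: ✓ → 61
sensor=H: ✗
sensor=V: ✗
battery_sum = 91 + 34 + 72 + 72 + 92 + 65 + 55 + 61 = 542
—
[ok_sum: status in ('ok', 'offline', 'fail') and temp <= -6]
sensor=K: ✗
sensor=C: ✗
sensor=N: ✗
sensor=A: ✓ → 95
sensor=G: ✗
sensor=R: ✗
sensor=Z: ✗
sensor=B: ✓ → 92
sensor=E: ✗
sensor=L: ✗
sensor=Q: ✗
sensor=M: ✗
sensor=H: ✓ → 22
sensor=V: ✓ → 17
ok_sum = 95 + 92 + 22 + 17 = 226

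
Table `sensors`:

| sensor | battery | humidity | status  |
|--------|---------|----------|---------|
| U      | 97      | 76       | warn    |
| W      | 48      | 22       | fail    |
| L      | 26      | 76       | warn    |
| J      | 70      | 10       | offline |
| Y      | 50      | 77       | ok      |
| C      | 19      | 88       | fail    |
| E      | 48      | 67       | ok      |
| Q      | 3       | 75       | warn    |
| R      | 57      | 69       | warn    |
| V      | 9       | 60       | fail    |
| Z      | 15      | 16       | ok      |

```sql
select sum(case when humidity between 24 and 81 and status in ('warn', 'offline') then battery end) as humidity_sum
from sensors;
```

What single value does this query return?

sensor=U: ✓ → 97
sensor=W: ✗
sensor=L: ✓ → 26
sensor=J: ✗
sensor=Y: ✗
sensor=C: ✗
sensor=E: ✗
sensor=Q: ✓ → 3
sensor=R: ✓ → 57
sensor=V: ✗
sensor=Z: ✗
humidity_sum = 97 + 26 + 3 + 57 = 183

183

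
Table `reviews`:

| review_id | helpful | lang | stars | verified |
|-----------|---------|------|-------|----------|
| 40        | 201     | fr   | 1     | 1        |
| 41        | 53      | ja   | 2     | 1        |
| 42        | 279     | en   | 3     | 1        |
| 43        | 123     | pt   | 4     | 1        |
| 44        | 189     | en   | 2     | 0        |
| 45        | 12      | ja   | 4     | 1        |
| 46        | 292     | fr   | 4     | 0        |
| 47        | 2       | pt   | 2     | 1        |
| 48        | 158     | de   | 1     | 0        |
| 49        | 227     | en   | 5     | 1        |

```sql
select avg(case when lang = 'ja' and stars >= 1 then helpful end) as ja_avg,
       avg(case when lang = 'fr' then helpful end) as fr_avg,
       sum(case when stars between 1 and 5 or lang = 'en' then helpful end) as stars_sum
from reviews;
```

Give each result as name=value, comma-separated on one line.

ja_avg=32.5, fr_avg=246.5, stars_sum=1536

[ja_avg: lang = 'ja' and stars >= 1]
review_id=40: ✗
review_id=41: ✓ → 53
review_id=42: ✗
review_id=43: ✗
review_id=44: ✗
review_id=45: ✓ → 12
review_id=46: ✗
review_id=47: ✗
review_id=48: ✗
review_id=49: ✗
ja_avg = (53 + 12) / 2 = 32.5
—
[fr_avg: lang = 'fr']
review_id=40: ✓ → 201
review_id=41: ✗
review_id=42: ✗
review_id=43: ✗
review_id=44: ✗
review_id=45: ✗
review_id=46: ✓ → 292
review_id=47: ✗
review_id=48: ✗
review_id=49: ✗
fr_avg = (201 + 292) / 2 = 246.5
—
[stars_sum: stars between 1 and 5 or lang = 'en']
review_id=40: ✓ → 201
review_id=41: ✓ → 53
review_id=42: ✓ → 279
review_id=43: ✓ → 123
review_id=44: ✓ → 189
review_id=45: ✓ → 12
review_id=46: ✓ → 292
review_id=47: ✓ → 2
review_id=48: ✓ → 158
review_id=49: ✓ → 227
stars_sum = 201 + 53 + 279 + 123 + 189 + 12 + 292 + 2 + 158 + 227 = 1536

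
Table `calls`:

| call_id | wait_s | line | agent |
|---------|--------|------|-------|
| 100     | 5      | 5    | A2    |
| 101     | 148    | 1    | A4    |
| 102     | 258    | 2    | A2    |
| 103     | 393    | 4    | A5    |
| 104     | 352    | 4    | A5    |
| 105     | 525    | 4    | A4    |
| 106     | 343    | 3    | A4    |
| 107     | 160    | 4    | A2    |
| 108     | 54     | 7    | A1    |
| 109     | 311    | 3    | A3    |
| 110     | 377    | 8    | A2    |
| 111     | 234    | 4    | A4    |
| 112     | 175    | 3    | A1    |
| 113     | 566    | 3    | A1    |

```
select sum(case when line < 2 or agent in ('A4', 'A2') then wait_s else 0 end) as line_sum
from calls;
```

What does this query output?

2050

call_id=100: ✓ → 5
call_id=101: ✓ → 148
call_id=102: ✓ → 258
call_id=103: ✗
call_id=104: ✗
call_id=105: ✓ → 525
call_id=106: ✓ → 343
call_id=107: ✓ → 160
call_id=108: ✗
call_id=109: ✗
call_id=110: ✓ → 377
call_id=111: ✓ → 234
call_id=112: ✗
call_id=113: ✗
line_sum = 5 + 148 + 258 + 525 + 343 + 160 + 377 + 234 = 2050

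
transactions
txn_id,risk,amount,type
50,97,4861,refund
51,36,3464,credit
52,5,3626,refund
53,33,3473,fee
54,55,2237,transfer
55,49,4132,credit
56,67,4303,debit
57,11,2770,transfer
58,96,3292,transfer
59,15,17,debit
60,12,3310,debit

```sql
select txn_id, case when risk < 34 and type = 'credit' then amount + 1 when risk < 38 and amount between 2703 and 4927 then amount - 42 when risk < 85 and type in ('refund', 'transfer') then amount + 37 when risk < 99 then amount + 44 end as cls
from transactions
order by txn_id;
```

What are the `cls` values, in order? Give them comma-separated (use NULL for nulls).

4905, 3422, 3584, 3431, 2274, 4176, 4347, 2728, 3336, 61, 3268

txn_id=50: risk < 99 → 4905
txn_id=51: risk < 38 and amount between 2703 and 4927 → 3422
txn_id=52: risk < 38 and amount between 2703 and 4927 → 3584
txn_id=53: risk < 38 and amount between 2703 and 4927 → 3431
txn_id=54: risk < 85 and type in ('refund', 'transfer') → 2274
txn_id=55: risk < 99 → 4176
txn_id=56: risk < 99 → 4347
txn_id=57: risk < 38 and amount between 2703 and 4927 → 2728
txn_id=58: risk < 99 → 3336
txn_id=59: risk < 99 → 61
txn_id=60: risk < 38 and amount between 2703 and 4927 → 3268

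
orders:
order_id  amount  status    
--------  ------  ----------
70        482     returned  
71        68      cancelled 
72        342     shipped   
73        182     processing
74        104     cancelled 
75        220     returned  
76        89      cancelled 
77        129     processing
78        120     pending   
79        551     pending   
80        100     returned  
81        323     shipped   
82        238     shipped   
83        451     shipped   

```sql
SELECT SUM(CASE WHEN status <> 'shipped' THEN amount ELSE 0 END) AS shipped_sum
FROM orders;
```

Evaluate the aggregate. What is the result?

order_id=70: ✓ → 482
order_id=71: ✓ → 68
order_id=72: ✗
order_id=73: ✓ → 182
order_id=74: ✓ → 104
order_id=75: ✓ → 220
order_id=76: ✓ → 89
order_id=77: ✓ → 129
order_id=78: ✓ → 120
order_id=79: ✓ → 551
order_id=80: ✓ → 100
order_id=81: ✗
order_id=82: ✗
order_id=83: ✗
shipped_sum = 482 + 68 + 182 + 104 + 220 + 89 + 129 + 120 + 551 + 100 = 2045

2045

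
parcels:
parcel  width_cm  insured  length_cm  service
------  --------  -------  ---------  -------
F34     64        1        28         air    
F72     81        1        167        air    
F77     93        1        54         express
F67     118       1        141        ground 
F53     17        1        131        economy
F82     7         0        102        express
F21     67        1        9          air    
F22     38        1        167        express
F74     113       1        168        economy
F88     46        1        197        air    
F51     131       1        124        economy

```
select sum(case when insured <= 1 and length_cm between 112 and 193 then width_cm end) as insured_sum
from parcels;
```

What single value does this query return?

498

parcel=F34: ✗
parcel=F72: ✓ → 81
parcel=F77: ✗
parcel=F67: ✓ → 118
parcel=F53: ✓ → 17
parcel=F82: ✗
parcel=F21: ✗
parcel=F22: ✓ → 38
parcel=F74: ✓ → 113
parcel=F88: ✗
parcel=F51: ✓ → 131
insured_sum = 81 + 118 + 17 + 38 + 113 + 131 = 498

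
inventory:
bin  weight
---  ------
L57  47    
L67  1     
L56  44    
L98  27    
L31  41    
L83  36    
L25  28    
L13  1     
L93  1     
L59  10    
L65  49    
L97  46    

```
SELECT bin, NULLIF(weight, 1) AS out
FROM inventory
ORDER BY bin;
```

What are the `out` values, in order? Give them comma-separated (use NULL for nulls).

NULL, 28, 41, 44, 47, 10, 49, NULL, 36, NULL, 46, 27

bin=L13: weight=1 vs 1: equal → NULL
bin=L25: weight=28 vs 1: differ → 28
bin=L31: weight=41 vs 1: differ → 41
bin=L56: weight=44 vs 1: differ → 44
bin=L57: weight=47 vs 1: differ → 47
bin=L59: weight=10 vs 1: differ → 10
bin=L65: weight=49 vs 1: differ → 49
bin=L67: weight=1 vs 1: equal → NULL
bin=L83: weight=36 vs 1: differ → 36
bin=L93: weight=1 vs 1: equal → NULL
bin=L97: weight=46 vs 1: differ → 46
bin=L98: weight=27 vs 1: differ → 27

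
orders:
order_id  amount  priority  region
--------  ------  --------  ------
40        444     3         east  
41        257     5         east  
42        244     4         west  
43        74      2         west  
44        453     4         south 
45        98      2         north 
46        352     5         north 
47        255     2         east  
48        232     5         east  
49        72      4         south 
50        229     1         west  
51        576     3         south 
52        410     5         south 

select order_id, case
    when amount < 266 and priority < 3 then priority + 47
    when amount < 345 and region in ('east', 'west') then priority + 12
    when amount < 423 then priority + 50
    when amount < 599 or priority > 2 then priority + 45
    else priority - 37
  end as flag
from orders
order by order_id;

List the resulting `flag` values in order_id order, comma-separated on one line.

48, 17, 16, 49, 49, 49, 55, 49, 17, 54, 48, 48, 55

order_id=40: amount < 599 or priority > 2 → 48
order_id=41: amount < 345 and region in ('east', 'west') → 17
order_id=42: amount < 345 and region in ('east', 'west') → 16
order_id=43: amount < 266 and priority < 3 → 49
order_id=44: amount < 599 or priority > 2 → 49
order_id=45: amount < 266 and priority < 3 → 49
order_id=46: amount < 423 → 55
order_id=47: amount < 266 and priority < 3 → 49
order_id=48: amount < 345 and region in ('east', 'west') → 17
order_id=49: amount < 423 → 54
order_id=50: amount < 266 and priority < 3 → 48
order_id=51: amount < 599 or priority > 2 → 48
order_id=52: amount < 423 → 55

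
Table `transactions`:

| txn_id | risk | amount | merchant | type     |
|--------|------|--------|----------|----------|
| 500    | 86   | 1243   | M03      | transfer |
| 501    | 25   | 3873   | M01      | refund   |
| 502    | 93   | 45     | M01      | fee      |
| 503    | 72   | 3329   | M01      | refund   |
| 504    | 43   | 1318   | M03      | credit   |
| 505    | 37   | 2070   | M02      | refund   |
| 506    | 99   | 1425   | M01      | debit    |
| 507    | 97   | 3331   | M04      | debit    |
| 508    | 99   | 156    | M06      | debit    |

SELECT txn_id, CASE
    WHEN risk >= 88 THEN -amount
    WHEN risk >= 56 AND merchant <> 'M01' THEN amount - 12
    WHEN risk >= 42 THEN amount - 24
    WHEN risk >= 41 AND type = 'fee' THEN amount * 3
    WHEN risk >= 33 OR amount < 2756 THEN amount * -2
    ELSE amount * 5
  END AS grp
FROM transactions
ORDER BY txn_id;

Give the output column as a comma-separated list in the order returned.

1231, 19365, -45, 3305, 1294, -4140, -1425, -3331, -156

txn_id=500: risk >= 56 AND merchant <> 'M01' → 1231
txn_id=501: ELSE → 19365
txn_id=502: risk >= 88 → -45
txn_id=503: risk >= 42 → 3305
txn_id=504: risk >= 42 → 1294
txn_id=505: risk >= 33 OR amount < 2756 → -4140
txn_id=506: risk >= 88 → -1425
txn_id=507: risk >= 88 → -3331
txn_id=508: risk >= 88 → -156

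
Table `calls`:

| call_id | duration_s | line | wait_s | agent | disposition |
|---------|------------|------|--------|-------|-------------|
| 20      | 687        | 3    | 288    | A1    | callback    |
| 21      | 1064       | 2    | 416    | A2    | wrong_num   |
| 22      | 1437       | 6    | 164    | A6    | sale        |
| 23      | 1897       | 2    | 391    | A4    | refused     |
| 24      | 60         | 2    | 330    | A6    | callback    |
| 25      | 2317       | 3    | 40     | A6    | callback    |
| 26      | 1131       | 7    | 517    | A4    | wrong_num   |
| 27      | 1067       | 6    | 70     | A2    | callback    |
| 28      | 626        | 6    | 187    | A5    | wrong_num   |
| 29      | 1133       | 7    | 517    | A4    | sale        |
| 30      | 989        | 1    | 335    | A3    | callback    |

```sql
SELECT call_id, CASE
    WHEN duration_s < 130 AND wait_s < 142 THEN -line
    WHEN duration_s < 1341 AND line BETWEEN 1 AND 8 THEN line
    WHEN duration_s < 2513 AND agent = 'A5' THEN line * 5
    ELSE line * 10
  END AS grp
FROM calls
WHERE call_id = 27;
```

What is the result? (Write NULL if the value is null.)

6

call_id = 27: duration_s=1067, line=6, wait_s=70, agent=A2, disposition=callback.
duration_s < 130 AND wait_s < 142 → false
duration_s < 1341 AND line BETWEEN 1 AND 8 → true → 6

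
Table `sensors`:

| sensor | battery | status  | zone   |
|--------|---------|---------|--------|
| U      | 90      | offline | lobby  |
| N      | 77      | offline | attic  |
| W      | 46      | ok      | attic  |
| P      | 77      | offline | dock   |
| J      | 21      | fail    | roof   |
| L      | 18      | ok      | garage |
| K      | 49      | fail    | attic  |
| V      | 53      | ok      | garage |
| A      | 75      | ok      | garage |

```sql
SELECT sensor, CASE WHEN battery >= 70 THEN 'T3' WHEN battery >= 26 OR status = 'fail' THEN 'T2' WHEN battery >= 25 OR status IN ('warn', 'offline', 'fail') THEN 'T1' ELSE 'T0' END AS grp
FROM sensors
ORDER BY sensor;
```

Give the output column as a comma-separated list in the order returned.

sensor=A: battery >= 70 → T3
sensor=J: battery >= 26 OR status = 'fail' → T2
sensor=K: battery >= 26 OR status = 'fail' → T2
sensor=L: ELSE → T0
sensor=N: battery >= 70 → T3
sensor=P: battery >= 70 → T3
sensor=U: battery >= 70 → T3
sensor=V: battery >= 26 OR status = 'fail' → T2
sensor=W: battery >= 26 OR status = 'fail' → T2

T3, T2, T2, T0, T3, T3, T3, T2, T2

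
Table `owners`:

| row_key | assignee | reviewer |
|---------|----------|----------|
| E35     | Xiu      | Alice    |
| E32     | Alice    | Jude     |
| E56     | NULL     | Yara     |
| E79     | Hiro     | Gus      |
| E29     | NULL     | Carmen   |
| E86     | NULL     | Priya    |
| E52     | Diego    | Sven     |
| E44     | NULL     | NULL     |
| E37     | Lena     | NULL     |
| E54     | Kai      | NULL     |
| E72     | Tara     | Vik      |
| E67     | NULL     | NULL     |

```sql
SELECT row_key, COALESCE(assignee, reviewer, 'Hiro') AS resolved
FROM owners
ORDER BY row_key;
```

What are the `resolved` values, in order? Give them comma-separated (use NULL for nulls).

Carmen, Alice, Xiu, Lena, Hiro, Diego, Kai, Yara, Hiro, Tara, Hiro, Priya

row_key=E29: assignee=NULL, reviewer=Carmen → Carmen
row_key=E32: assignee=Alice → Alice
row_key=E35: assignee=Xiu → Xiu
row_key=E37: assignee=Lena → Lena
row_key=E44: assignee=NULL, reviewer=NULL, → literal Hiro → Hiro
row_key=E52: assignee=Diego → Diego
row_key=E54: assignee=Kai → Kai
row_key=E56: assignee=NULL, reviewer=Yara → Yara
row_key=E67: assignee=NULL, reviewer=NULL, → literal Hiro → Hiro
row_key=E72: assignee=Tara → Tara
row_key=E79: assignee=Hiro → Hiro
row_key=E86: assignee=NULL, reviewer=Priya → Priya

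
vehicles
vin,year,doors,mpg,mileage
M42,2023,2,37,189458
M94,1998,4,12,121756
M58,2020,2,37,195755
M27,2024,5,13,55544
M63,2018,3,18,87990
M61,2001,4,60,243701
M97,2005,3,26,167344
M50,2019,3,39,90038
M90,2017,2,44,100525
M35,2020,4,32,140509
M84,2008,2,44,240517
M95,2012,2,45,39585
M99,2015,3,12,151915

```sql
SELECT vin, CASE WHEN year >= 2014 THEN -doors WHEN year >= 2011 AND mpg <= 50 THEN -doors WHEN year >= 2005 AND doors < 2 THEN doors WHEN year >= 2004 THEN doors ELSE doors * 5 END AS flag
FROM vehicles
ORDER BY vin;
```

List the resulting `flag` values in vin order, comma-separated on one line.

vin=M27: year >= 2014 → -5
vin=M35: year >= 2014 → -4
vin=M42: year >= 2014 → -2
vin=M50: year >= 2014 → -3
vin=M58: year >= 2014 → -2
vin=M61: ELSE → 20
vin=M63: year >= 2014 → -3
vin=M84: year >= 2004 → 2
vin=M90: year >= 2014 → -2
vin=M94: ELSE → 20
vin=M95: year >= 2011 AND mpg <= 50 → -2
vin=M97: year >= 2004 → 3
vin=M99: year >= 2014 → -3

-5, -4, -2, -3, -2, 20, -3, 2, -2, 20, -2, 3, -3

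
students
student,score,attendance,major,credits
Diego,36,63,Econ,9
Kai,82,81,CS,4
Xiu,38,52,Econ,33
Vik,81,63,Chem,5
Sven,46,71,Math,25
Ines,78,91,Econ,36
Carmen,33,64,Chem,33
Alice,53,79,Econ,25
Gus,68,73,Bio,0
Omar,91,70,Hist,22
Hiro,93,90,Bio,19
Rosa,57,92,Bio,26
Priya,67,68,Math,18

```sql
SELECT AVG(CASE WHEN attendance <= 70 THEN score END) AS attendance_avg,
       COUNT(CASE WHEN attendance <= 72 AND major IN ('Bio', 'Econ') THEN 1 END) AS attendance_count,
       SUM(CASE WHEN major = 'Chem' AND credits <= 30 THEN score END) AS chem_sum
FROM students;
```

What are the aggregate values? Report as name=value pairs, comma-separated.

[attendance_avg: attendance <= 70]
student=Diego: ✓ → 36
student=Kai: ✗
student=Xiu: ✓ → 38
student=Vik: ✓ → 81
student=Sven: ✗
student=Ines: ✗
student=Carmen: ✓ → 33
student=Alice: ✗
student=Gus: ✗
student=Omar: ✓ → 91
student=Hiro: ✗
student=Rosa: ✗
student=Priya: ✓ → 67
attendance_avg = (36 + 38 + 81 + 33 + 91 + 67) / 6 = 57.6666666667
—
[attendance_count: attendance <= 72 AND major IN ('Bio', 'Econ')]
student=Diego: ✓ → 1
student=Kai: ✗
student=Xiu: ✓ → 1
student=Vik: ✗
student=Sven: ✗
student=Ines: ✗
student=Carmen: ✗
student=Alice: ✗
student=Gus: ✗
student=Omar: ✗
student=Hiro: ✗
student=Rosa: ✗
student=Priya: ✗
attendance_count = COUNT(1, 1) = 2
—
[chem_sum: major = 'Chem' AND credits <= 30]
student=Diego: ✗
student=Kai: ✗
student=Xiu: ✗
student=Vik: ✓ → 81
student=Sven: ✗
student=Ines: ✗
student=Carmen: ✗
student=Alice: ✗
student=Gus: ✗
student=Omar: ✗
student=Hiro: ✗
student=Rosa: ✗
student=Priya: ✗
chem_sum = 81

attendance_avg=57.6666666667, attendance_count=2, chem_sum=81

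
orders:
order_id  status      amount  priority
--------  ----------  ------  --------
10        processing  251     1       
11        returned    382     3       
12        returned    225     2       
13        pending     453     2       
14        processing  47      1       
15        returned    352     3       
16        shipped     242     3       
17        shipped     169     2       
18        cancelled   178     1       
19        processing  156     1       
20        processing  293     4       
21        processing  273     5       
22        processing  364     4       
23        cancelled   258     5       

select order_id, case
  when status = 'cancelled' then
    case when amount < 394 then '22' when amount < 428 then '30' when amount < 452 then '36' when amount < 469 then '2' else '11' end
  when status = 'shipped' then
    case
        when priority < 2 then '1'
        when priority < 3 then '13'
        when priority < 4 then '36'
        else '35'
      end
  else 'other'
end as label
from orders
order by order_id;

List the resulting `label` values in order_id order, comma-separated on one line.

order_id=10: status='processing' → outer ELSE → other
order_id=11: status='returned' → outer ELSE → other
order_id=12: status='returned' → outer ELSE → other
order_id=13: status='pending' → outer ELSE → other
order_id=14: status='processing' → outer ELSE → other
order_id=15: status='returned' → outer ELSE → other
order_id=16: status='shipped' → inner[priority < 4] → 36
order_id=17: status='shipped' → inner[priority < 3] → 13
order_id=18: status='cancelled' → inner[amount < 394] → 22
order_id=19: status='processing' → outer ELSE → other
order_id=20: status='processing' → outer ELSE → other
order_id=21: status='processing' → outer ELSE → other
order_id=22: status='processing' → outer ELSE → other
order_id=23: status='cancelled' → inner[amount < 394] → 22

other, other, other, other, other, other, 36, 13, 22, other, other, other, other, 22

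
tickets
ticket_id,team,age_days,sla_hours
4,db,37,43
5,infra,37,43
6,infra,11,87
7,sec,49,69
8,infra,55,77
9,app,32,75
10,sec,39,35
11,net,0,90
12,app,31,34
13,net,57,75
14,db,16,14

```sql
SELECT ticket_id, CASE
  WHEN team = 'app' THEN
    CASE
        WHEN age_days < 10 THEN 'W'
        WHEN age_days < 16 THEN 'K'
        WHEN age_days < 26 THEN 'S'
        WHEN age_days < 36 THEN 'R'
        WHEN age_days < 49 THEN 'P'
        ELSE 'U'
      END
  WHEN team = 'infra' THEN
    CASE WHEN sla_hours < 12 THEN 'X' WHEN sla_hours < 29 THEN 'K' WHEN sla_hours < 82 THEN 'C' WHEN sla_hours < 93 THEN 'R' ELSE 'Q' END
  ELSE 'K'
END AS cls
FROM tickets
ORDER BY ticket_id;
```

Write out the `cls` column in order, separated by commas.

ticket_id=4: team='db' → outer ELSE → K
ticket_id=5: team='infra' → inner[sla_hours < 82] → C
ticket_id=6: team='infra' → inner[sla_hours < 93] → R
ticket_id=7: team='sec' → outer ELSE → K
ticket_id=8: team='infra' → inner[sla_hours < 82] → C
ticket_id=9: team='app' → inner[age_days < 36] → R
ticket_id=10: team='sec' → outer ELSE → K
ticket_id=11: team='net' → outer ELSE → K
ticket_id=12: team='app' → inner[age_days < 36] → R
ticket_id=13: team='net' → outer ELSE → K
ticket_id=14: team='db' → outer ELSE → K

K, C, R, K, C, R, K, K, R, K, K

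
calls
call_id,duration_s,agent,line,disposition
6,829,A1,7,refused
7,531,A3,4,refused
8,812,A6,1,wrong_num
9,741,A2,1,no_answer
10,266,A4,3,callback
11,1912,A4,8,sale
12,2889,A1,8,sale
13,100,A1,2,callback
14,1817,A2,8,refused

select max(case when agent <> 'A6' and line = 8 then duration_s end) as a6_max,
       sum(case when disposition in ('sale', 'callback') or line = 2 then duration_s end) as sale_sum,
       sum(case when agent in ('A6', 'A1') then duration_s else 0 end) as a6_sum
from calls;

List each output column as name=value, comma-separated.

[a6_max: agent <> 'A6' and line = 8]
call_id=6: ✗
call_id=7: ✗
call_id=8: ✗
call_id=9: ✗
call_id=10: ✗
call_id=11: ✓ → 1912
call_id=12: ✓ → 2889
call_id=13: ✗
call_id=14: ✓ → 1817
a6_max = MAX(1912, 2889, 1817) = 2889
—
[sale_sum: disposition in ('sale', 'callback') or line = 2]
call_id=6: ✗
call_id=7: ✗
call_id=8: ✗
call_id=9: ✗
call_id=10: ✓ → 266
call_id=11: ✓ → 1912
call_id=12: ✓ → 2889
call_id=13: ✓ → 100
call_id=14: ✗
sale_sum = 266 + 1912 + 2889 + 100 = 5167
—
[a6_sum: agent in ('A6', 'A1')]
call_id=6: ✓ → 829
call_id=7: ✗
call_id=8: ✓ → 812
call_id=9: ✗
call_id=10: ✗
call_id=11: ✗
call_id=12: ✓ → 2889
call_id=13: ✓ → 100
call_id=14: ✗
a6_sum = 829 + 812 + 2889 + 100 = 4630

a6_max=2889, sale_sum=5167, a6_sum=4630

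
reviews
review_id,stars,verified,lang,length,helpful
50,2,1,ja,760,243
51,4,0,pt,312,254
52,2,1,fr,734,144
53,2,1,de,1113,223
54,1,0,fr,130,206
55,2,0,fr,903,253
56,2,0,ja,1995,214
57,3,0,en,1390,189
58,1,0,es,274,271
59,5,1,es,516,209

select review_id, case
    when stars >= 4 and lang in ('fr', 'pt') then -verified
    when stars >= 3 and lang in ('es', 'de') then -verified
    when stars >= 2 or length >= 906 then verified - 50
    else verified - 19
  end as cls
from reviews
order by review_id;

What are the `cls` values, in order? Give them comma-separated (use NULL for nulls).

-49, 0, -49, -49, -19, -50, -50, -50, -19, -1

review_id=50: stars >= 2 or length >= 906 → -49
review_id=51: stars >= 4 and lang in ('fr', 'pt') → 0
review_id=52: stars >= 2 or length >= 906 → -49
review_id=53: stars >= 2 or length >= 906 → -49
review_id=54: ELSE → -19
review_id=55: stars >= 2 or length >= 906 → -50
review_id=56: stars >= 2 or length >= 906 → -50
review_id=57: stars >= 2 or length >= 906 → -50
review_id=58: ELSE → -19
review_id=59: stars >= 3 and lang in ('es', 'de') → -1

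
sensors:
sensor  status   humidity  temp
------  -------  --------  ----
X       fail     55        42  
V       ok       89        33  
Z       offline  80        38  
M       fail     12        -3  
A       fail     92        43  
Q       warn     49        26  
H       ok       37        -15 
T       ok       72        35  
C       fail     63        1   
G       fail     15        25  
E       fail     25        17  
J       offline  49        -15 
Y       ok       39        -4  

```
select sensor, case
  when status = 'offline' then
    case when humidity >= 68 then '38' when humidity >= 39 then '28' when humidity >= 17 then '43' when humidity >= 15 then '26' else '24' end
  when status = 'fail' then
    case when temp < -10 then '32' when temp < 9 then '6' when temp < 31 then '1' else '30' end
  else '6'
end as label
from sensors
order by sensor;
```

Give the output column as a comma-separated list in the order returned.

30, 6, 1, 1, 6, 28, 6, 6, 6, 6, 30, 6, 38

sensor=A: status='fail' → inner[ELSE] → 30
sensor=C: status='fail' → inner[temp < 9] → 6
sensor=E: status='fail' → inner[temp < 31] → 1
sensor=G: status='fail' → inner[temp < 31] → 1
sensor=H: status='ok' → outer ELSE → 6
sensor=J: status='offline' → inner[humidity >= 39] → 28
sensor=M: status='fail' → inner[temp < 9] → 6
sensor=Q: status='warn' → outer ELSE → 6
sensor=T: status='ok' → outer ELSE → 6
sensor=V: status='ok' → outer ELSE → 6
sensor=X: status='fail' → inner[ELSE] → 30
sensor=Y: status='ok' → outer ELSE → 6
sensor=Z: status='offline' → inner[humidity >= 68] → 38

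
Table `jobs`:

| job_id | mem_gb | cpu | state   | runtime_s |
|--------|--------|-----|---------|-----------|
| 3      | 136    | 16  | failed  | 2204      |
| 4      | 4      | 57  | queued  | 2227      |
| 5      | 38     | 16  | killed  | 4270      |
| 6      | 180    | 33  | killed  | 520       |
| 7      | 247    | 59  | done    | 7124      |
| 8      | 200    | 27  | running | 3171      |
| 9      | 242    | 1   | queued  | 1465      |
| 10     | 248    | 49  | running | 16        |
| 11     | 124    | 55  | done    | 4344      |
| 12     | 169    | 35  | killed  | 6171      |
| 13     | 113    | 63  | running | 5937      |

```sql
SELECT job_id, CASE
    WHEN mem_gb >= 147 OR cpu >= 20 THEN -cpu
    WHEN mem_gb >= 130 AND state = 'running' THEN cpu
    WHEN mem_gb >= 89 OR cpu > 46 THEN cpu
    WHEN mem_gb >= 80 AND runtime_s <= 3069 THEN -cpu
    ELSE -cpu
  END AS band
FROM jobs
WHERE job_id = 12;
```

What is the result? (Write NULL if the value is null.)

-35

job_id = 12: mem_gb=169, cpu=35, state=killed, runtime_s=6171.
mem_gb >= 147 OR cpu >= 20 → true → -35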